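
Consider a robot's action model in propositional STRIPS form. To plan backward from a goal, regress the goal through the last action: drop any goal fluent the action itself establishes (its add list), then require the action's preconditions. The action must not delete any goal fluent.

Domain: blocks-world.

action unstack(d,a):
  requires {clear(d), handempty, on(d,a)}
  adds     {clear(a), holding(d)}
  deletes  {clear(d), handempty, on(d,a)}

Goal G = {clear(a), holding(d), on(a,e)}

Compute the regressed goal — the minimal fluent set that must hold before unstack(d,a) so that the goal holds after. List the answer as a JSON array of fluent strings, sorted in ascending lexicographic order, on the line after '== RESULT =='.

Regress:
  G ∩ del = {}  (empty — regression defined)
  G \ add = {clear(a), holding(d), on(a,e)} \ {clear(a), holding(d)} = {on(a,e)}
  ∪ pre   = {on(a,e)} ∪ {clear(d), handempty, on(d,a)}
          = {clear(d), handempty, on(a,e), on(d,a)}

== RESULT ==
["clear(d)", "handempty", "on(a,e)", "on(d,a)"]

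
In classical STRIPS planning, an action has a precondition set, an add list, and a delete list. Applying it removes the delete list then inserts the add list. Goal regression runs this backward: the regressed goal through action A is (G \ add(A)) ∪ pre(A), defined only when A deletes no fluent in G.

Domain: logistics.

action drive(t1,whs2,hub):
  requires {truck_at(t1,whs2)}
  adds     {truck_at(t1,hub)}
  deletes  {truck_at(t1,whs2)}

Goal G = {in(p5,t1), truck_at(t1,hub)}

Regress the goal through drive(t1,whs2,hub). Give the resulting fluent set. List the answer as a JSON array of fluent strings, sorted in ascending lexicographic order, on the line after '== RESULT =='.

Compute (G \ add) ∪ pre:
  G ∩ del = {}  (empty — regression defined)
  G \ add = {in(p5,t1), truck_at(t1,hub)} \ {truck_at(t1,hub)} = {in(p5,t1)}
  ∪ pre   = {in(p5,t1)} ∪ {truck_at(t1,whs2)}
          = {in(p5,t1), truck_at(t1,whs2)}

== RESULT ==
["in(p5,t1)", "truck_at(t1,whs2)"]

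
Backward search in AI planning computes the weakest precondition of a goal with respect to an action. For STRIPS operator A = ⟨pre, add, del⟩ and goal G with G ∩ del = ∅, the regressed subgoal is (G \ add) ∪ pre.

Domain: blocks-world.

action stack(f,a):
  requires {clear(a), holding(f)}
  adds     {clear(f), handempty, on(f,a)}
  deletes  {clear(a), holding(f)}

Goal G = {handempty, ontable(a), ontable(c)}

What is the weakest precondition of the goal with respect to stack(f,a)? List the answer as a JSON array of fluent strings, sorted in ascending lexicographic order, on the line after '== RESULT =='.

Regress:
  G ∩ del = {}  (empty — regression defined)
  G \ add = {handempty, ontable(a), ontable(c)} \ {clear(f), handempty, on(f,a)} = {ontable(a), ontable(c)}
  ∪ pre   = {ontable(a), ontable(c)} ∪ {clear(a), holding(f)}
          = {clear(a), holding(f), ontable(a), ontable(c)}

== RESULT ==
["clear(a)", "holding(f)", "ontable(a)", "ontable(c)"]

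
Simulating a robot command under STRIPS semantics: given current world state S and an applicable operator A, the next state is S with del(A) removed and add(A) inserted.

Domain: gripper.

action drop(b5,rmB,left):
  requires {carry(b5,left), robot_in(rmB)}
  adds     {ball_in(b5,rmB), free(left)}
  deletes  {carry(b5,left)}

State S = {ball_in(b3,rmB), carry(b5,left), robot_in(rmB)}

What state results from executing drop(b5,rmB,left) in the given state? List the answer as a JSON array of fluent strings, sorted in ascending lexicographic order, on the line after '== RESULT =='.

Compute (S \ del) ∪ add:
  pre ⊆ S: {carry(b5,left), robot_in(rmB)} ⊆ S  — applicable
  S \ del = {ball_in(b3,rmB), robot_in(rmB)}
  ∪ add   = {ball_in(b3,rmB), ball_in(b5,rmB), free(left), robot_in(rmB)}

== RESULT ==
["ball_in(b3,rmB)", "ball_in(b5,rmB)", "free(left)", "robot_in(rmB)"]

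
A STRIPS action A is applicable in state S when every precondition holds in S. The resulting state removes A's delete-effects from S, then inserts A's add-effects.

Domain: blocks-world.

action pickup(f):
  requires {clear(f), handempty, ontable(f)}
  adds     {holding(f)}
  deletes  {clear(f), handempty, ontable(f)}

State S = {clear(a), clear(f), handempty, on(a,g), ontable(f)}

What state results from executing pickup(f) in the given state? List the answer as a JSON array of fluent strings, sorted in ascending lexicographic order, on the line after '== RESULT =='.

Compute (S \ del) ∪ add:
  pre ⊆ S: {clear(f), handempty, ontable(f)} ⊆ S  — applicable
  S \ del = {clear(a), on(a,g)}
  ∪ add   = {clear(a), holding(f), on(a,g)}

== RESULT ==
["clear(a)", "holding(f)", "on(a,g)"]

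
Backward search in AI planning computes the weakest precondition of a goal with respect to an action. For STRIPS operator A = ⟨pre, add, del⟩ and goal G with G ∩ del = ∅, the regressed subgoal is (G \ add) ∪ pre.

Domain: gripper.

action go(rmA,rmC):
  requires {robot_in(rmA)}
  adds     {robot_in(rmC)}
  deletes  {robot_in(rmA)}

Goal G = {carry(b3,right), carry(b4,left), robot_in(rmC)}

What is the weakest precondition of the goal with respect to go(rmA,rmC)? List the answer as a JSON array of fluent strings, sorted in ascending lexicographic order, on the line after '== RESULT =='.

Regress:
  G ∩ del = {}  (empty — regression defined)
  G \ add = {carry(b3,right), carry(b4,left), robot_in(rmC)} \ {robot_in(rmC)} = {carry(b3,right), carry(b4,left)}
  ∪ pre   = {carry(b3,right), carry(b4,left)} ∪ {robot_in(rmA)}
          = {carry(b3,right), carry(b4,left), robot_in(rmA)}

== RESULT ==
["carry(b3,right)", "carry(b4,left)", "robot_in(rmA)"]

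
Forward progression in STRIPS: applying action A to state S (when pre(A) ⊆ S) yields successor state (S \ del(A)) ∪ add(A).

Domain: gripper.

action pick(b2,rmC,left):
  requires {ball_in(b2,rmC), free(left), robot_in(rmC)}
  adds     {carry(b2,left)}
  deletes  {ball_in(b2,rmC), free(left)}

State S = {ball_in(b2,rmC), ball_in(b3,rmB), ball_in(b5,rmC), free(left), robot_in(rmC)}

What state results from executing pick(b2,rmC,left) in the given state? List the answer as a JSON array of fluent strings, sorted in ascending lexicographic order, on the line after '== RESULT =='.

Progress:
  pre ⊆ S: {ball_in(b2,rmC), free(left), robot_in(rmC)} ⊆ S  — applicable
  S \ del = {ball_in(b3,rmB), ball_in(b5,rmC), robot_in(rmC)}
  ∪ add   = {ball_in(b3,rmB), ball_in(b5,rmC), carry(b2,left), robot_in(rmC)}

== RESULT ==
["ball_in(b3,rmB)", "ball_in(b5,rmC)", "carry(b2,left)", "robot_in(rmC)"]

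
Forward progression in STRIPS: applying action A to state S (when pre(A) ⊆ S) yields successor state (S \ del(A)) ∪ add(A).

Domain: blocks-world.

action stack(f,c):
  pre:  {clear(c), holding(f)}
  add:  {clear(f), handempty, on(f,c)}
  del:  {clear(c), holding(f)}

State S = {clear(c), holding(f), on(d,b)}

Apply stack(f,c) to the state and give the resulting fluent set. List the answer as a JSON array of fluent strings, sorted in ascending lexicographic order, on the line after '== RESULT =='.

Compute (S \ del) ∪ add:
  pre ⊆ S: {clear(c), holding(f)} ⊆ S  — applicable
  S \ del = {on(d,b)}
  ∪ add   = {clear(f), handempty, on(d,b), on(f,c)}

== RESULT ==
["clear(f)", "handempty", "on(d,b)", "on(f,c)"]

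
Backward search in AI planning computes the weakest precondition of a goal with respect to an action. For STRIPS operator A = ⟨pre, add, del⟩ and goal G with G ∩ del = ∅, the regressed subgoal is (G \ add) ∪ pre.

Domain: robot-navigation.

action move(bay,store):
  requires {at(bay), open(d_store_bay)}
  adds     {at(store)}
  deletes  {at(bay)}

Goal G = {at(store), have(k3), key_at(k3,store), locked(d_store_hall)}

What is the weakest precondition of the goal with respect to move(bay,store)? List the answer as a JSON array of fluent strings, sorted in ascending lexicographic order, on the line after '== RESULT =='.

Regress:
  G ∩ del = {}  (empty — regression defined)
  G \ add = {at(store), have(k3), key_at(k3,store), locked(d_store_hall)} \ {at(store)} = {have(k3), key_at(k3,store), locked(d_store_hall)}
  ∪ pre   = {have(k3), key_at(k3,store), locked(d_store_hall)} ∪ {at(bay), open(d_store_bay)}
          = {at(bay), have(k3), key_at(k3,store), locked(d_store_hall), open(d_store_bay)}

== RESULT ==
["at(bay)", "have(k3)", "key_at(k3,store)", "locked(d_store_hall)", "open(d_store_bay)"]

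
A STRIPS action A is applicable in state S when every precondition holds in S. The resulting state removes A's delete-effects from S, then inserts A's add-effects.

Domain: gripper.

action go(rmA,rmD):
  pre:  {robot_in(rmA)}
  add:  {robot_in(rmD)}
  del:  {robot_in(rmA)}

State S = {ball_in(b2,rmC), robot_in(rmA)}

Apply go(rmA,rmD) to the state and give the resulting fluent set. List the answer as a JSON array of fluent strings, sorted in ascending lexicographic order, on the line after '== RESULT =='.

Compute (S \ del) ∪ add:
  pre ⊆ S: {robot_in(rmA)} ⊆ S  — applicable
  S \ del = {ball_in(b2,rmC)}
  ∪ add   = {ball_in(b2,rmC), robot_in(rmD)}

== RESULT ==
["ball_in(b2,rmC)", "robot_in(rmD)"]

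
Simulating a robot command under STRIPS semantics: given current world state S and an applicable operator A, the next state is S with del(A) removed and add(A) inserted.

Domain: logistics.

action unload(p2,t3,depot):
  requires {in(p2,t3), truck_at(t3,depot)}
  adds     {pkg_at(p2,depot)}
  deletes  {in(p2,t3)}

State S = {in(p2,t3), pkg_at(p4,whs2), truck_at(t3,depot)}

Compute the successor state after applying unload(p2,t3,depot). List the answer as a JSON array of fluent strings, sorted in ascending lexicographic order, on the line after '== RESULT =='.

Compute (S \ del) ∪ add:
  pre ⊆ S: {in(p2,t3), truck_at(t3,depot)} ⊆ S  — applicable
  S \ del = {pkg_at(p4,whs2), truck_at(t3,depot)}
  ∪ add   = {pkg_at(p2,depot), pkg_at(p4,whs2), truck_at(t3,depot)}

== RESULT ==
["pkg_at(p2,depot)", "pkg_at(p4,whs2)", "truck_at(t3,depot)"]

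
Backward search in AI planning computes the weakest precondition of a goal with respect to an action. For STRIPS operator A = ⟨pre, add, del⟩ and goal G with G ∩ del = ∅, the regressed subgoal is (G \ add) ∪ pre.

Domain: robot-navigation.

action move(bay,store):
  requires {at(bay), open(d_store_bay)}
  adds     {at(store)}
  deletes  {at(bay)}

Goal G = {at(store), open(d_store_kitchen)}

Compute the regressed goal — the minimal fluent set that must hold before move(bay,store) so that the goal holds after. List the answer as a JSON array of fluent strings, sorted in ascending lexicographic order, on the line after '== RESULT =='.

Regress:
  G ∩ del = {}  (empty — regression defined)
  G \ add = {at(store), open(d_store_kitchen)} \ {at(store)} = {open(d_store_kitchen)}
  ∪ pre   = {open(d_store_kitchen)} ∪ {at(bay), open(d_store_bay)}
          = {at(bay), open(d_store_bay), open(d_store_kitchen)}

== RESULT ==
["at(bay)", "open(d_store_bay)", "open(d_store_kitchen)"]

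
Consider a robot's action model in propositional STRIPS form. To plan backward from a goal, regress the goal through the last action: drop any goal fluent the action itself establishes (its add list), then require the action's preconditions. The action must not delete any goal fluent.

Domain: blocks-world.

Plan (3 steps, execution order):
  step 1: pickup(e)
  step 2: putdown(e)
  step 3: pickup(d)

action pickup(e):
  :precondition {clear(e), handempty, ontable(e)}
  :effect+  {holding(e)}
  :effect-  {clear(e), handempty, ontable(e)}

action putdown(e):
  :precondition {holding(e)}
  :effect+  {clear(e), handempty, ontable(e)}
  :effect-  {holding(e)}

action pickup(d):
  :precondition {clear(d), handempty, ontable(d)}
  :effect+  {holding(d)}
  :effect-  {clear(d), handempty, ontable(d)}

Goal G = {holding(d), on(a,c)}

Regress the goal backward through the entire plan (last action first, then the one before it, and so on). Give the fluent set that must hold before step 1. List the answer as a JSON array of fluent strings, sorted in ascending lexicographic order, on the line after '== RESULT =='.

Work backward from the goal:
  through step 3 (pickup(d)): drop {holding(d)}, keep {on(a,c)}, require {clear(d), handempty, ontable(d)}
    → {clear(d), handempty, on(a,c), ontable(d)}
  through step 2 (putdown(e)): drop {handempty}, keep {clear(d), on(a,c), ontable(d)}, require {holding(e)}
    → {clear(d), holding(e), on(a,c), ontable(d)}
  through step 1 (pickup(e)): drop {holding(e)}, keep {clear(d), on(a,c), ontable(d)}, require {clear(e), handempty, ontable(e)}
    → {clear(d), clear(e), handempty, on(a,c), ontable(d), ontable(e)}

== RESULT ==
["clear(d)", "clear(e)", "handempty", "on(a,c)", "ontable(d)", "ontable(e)"]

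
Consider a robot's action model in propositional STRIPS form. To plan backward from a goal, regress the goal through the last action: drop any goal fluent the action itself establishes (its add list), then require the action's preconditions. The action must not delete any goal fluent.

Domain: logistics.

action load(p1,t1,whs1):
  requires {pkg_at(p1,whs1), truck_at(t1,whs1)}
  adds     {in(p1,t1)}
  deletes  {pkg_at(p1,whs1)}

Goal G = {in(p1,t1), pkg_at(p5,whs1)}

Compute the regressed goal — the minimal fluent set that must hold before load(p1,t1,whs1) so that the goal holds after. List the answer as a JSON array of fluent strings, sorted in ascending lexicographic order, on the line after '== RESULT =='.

Regress:
  G ∩ del = {}  (empty — regression defined)
  G \ add = {in(p1,t1), pkg_at(p5,whs1)} \ {in(p1,t1)} = {pkg_at(p5,whs1)}
  ∪ pre   = {pkg_at(p5,whs1)} ∪ {pkg_at(p1,whs1), truck_at(t1,whs1)}
          = {pkg_at(p1,whs1), pkg_at(p5,whs1), truck_at(t1,whs1)}

== RESULT ==
["pkg_at(p1,whs1)", "pkg_at(p5,whs1)", "truck_at(t1,whs1)"]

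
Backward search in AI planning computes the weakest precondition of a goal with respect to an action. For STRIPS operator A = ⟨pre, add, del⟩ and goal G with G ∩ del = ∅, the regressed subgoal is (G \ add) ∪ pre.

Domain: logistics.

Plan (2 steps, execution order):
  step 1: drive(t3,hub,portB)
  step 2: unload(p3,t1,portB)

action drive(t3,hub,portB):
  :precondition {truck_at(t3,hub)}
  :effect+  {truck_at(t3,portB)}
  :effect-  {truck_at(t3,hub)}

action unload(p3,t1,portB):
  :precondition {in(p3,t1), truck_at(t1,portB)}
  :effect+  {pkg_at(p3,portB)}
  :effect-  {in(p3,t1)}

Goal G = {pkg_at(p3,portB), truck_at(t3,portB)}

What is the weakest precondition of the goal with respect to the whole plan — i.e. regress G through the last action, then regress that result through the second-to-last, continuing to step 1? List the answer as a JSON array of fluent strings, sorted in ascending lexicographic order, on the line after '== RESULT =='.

Work backward from the goal:
  through step 2 (unload(p3,t1,portB)): drop {pkg_at(p3,portB)}, keep {truck_at(t3,portB)}, require {in(p3,t1), truck_at(t1,portB)}
    → {in(p3,t1), truck_at(t1,portB), truck_at(t3,portB)}
  through step 1 (drive(t3,hub,portB)): drop {truck_at(t3,portB)}, keep {in(p3,t1), truck_at(t1,portB)}, require {truck_at(t3,hub)}
    → {in(p3,t1), truck_at(t1,portB), truck_at(t3,hub)}

== RESULT ==
["in(p3,t1)", "truck_at(t1,portB)", "truck_at(t3,hub)"]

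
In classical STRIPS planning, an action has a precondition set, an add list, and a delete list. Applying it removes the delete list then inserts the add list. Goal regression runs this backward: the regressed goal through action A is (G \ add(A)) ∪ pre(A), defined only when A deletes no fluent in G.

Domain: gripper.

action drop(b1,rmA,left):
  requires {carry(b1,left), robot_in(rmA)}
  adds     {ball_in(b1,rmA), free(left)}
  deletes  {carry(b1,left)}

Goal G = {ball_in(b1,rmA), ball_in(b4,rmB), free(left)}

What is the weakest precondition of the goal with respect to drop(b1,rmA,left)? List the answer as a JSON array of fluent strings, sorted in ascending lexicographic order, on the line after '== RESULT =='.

Regress:
  G ∩ del = {}  (empty — regression defined)
  G \ add = {ball_in(b1,rmA), ball_in(b4,rmB), free(left)} \ {ball_in(b1,rmA), free(left)} = {ball_in(b4,rmB)}
  ∪ pre   = {ball_in(b4,rmB)} ∪ {carry(b1,left), robot_in(rmA)}
          = {ball_in(b4,rmB), carry(b1,left), robot_in(rmA)}

== RESULT ==
["ball_in(b4,rmB)", "carry(b1,left)", "robot_in(rmA)"]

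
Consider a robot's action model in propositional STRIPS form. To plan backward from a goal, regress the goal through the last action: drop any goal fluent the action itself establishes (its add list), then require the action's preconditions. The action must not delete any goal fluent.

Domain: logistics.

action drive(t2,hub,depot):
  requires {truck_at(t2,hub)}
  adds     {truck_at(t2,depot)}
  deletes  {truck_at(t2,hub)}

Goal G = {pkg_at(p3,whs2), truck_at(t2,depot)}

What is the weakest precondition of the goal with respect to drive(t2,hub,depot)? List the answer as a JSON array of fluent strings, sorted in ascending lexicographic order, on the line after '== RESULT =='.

Compute (G \ add) ∪ pre:
  G ∩ del = {}  (empty — regression defined)
  G \ add = {pkg_at(p3,whs2), truck_at(t2,depot)} \ {truck_at(t2,depot)} = {pkg_at(p3,whs2)}
  ∪ pre   = {pkg_at(p3,whs2)} ∪ {truck_at(t2,hub)}
          = {pkg_at(p3,whs2), truck_at(t2,hub)}

== RESULT ==
["pkg_at(p3,whs2)", "truck_at(t2,hub)"]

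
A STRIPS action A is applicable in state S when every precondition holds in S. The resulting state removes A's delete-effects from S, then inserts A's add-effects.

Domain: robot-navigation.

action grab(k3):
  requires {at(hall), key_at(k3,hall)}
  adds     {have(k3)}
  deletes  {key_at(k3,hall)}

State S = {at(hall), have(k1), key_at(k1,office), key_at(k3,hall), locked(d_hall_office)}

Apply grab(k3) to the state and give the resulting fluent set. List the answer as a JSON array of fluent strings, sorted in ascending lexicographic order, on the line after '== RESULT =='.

Progress:
  pre ⊆ S: {at(hall), key_at(k3,hall)} ⊆ S  — applicable
  S \ del = {at(hall), have(k1), key_at(k1,office), locked(d_hall_office)}
  ∪ add   = {at(hall), have(k1), have(k3), key_at(k1,office), locked(d_hall_office)}

== RESULT ==
["at(hall)", "have(k1)", "have(k3)", "key_at(k1,office)", "locked(d_hall_office)"]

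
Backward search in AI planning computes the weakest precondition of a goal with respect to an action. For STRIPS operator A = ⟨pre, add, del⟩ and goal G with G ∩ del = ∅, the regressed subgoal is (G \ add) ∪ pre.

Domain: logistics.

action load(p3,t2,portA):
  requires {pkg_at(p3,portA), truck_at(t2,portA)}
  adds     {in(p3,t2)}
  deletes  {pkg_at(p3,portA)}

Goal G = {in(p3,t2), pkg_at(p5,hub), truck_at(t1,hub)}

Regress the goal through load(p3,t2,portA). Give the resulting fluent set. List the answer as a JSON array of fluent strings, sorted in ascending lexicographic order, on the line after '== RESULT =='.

Compute (G \ add) ∪ pre:
  G ∩ del = {}  (empty — regression defined)
  G \ add = {in(p3,t2), pkg_at(p5,hub), truck_at(t1,hub)} \ {in(p3,t2)} = {pkg_at(p5,hub), truck_at(t1,hub)}
  ∪ pre   = {pkg_at(p5,hub), truck_at(t1,hub)} ∪ {pkg_at(p3,portA), truck_at(t2,portA)}
          = {pkg_at(p3,portA), pkg_at(p5,hub), truck_at(t1,hub), truck_at(t2,portA)}

== RESULT ==
["pkg_at(p3,portA)", "pkg_at(p5,hub)", "truck_at(t1,hub)", "truck_at(t2,portA)"]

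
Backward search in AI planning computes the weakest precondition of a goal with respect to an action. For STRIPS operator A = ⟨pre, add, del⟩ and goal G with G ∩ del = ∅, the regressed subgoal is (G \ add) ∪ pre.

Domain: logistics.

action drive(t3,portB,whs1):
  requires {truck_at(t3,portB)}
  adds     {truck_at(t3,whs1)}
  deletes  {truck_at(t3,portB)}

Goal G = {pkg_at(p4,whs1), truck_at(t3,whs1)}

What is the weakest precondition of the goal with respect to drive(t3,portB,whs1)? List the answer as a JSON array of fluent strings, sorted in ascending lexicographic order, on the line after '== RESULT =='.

Compute (G \ add) ∪ pre:
  G ∩ del = {}  (empty — regression defined)
  G \ add = {pkg_at(p4,whs1), truck_at(t3,whs1)} \ {truck_at(t3,whs1)} = {pkg_at(p4,whs1)}
  ∪ pre   = {pkg_at(p4,whs1)} ∪ {truck_at(t3,portB)}
          = {pkg_at(p4,whs1), truck_at(t3,portB)}

== RESULT ==
["pkg_at(p4,whs1)", "truck_at(t3,portB)"]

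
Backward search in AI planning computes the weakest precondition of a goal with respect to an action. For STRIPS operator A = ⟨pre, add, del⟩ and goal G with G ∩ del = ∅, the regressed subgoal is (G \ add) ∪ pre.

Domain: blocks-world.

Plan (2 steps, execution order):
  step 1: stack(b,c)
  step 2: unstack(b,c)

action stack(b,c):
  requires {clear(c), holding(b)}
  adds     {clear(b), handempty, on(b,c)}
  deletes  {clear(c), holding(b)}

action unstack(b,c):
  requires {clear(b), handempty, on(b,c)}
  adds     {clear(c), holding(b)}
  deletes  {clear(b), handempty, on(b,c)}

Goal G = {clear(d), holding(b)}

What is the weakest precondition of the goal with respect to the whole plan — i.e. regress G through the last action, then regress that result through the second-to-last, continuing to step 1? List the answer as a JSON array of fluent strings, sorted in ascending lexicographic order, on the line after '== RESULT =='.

Work backward from the goal:
  through step 2 (unstack(b,c)): drop {holding(b)}, keep {clear(d)}, require {clear(b), handempty, on(b,c)}
    → {clear(b), clear(d), handempty, on(b,c)}
  through step 1 (stack(b,c)): drop {clear(b), handempty, on(b,c)}, keep {clear(d)}, require {clear(c), holding(b)}
    → {clear(c), clear(d), holding(b)}

== RESULT ==
["clear(c)", "clear(d)", "holding(b)"]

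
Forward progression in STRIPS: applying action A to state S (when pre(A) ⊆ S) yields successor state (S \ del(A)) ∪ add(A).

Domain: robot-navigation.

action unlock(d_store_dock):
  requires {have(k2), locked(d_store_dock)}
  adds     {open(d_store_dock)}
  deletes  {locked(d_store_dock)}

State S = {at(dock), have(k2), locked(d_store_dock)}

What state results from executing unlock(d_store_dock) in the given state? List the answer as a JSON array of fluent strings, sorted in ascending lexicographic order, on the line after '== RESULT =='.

Compute (S \ del) ∪ add:
  pre ⊆ S: {have(k2), locked(d_store_dock)} ⊆ S  — applicable
  S \ del = {at(dock), have(k2)}
  ∪ add   = {at(dock), have(k2), open(d_store_dock)}

== RESULT ==
["at(dock)", "have(k2)", "open(d_store_dock)"]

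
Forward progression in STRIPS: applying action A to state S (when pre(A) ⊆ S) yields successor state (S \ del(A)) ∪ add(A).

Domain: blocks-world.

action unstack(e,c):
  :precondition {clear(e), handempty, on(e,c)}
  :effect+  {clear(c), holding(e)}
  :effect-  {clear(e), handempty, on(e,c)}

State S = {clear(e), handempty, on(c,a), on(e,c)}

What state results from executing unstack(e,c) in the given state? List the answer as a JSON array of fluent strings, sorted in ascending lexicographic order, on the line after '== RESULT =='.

Compute (S \ del) ∪ add:
  pre ⊆ S: {clear(e), handempty, on(e,c)} ⊆ S  — applicable
  S \ del = {on(c,a)}
  ∪ add   = {clear(c), holding(e), on(c,a)}

== RESULT ==
["clear(c)", "holding(e)", "on(c,a)"]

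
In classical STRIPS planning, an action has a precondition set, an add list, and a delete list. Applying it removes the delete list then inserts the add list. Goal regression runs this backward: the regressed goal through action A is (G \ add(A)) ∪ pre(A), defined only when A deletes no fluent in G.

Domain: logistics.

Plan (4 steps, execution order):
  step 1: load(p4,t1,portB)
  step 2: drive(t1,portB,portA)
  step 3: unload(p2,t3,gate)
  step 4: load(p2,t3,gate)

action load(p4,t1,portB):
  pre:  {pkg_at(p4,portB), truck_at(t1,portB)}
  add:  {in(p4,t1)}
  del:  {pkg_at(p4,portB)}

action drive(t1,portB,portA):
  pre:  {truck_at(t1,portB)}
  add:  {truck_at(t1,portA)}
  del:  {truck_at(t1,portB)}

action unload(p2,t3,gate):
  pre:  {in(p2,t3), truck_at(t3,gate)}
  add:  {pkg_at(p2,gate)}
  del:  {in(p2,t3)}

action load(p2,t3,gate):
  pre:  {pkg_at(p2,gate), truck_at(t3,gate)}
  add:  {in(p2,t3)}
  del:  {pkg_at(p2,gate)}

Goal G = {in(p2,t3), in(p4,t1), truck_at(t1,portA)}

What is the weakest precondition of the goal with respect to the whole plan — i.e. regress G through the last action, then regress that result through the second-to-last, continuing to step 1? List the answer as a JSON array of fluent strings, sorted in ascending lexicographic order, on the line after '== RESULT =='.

Regress step by step:
  through step 4 (load(p2,t3,gate)): drop {in(p2,t3)}, keep {in(p4,t1), truck_at(t1,portA)}, require {pkg_at(p2,gate), truck_at(t3,gate)}
    → {in(p4,t1), pkg_at(p2,gate), truck_at(t1,portA), truck_at(t3,gate)}
  through step 3 (unload(p2,t3,gate)): drop {pkg_at(p2,gate)}, keep {in(p4,t1), truck_at(t1,portA), truck_at(t3,gate)}, require {in(p2,t3), truck_at(t3,gate)}
    → {in(p2,t3), in(p4,t1), truck_at(t1,portA), truck_at(t3,gate)}
  through step 2 (drive(t1,portB,portA)): drop {truck_at(t1,portA)}, keep {in(p2,t3), in(p4,t1), truck_at(t3,gate)}, require {truck_at(t1,portB)}
    → {in(p2,t3), in(p4,t1), truck_at(t1,portB), truck_at(t3,gate)}
  through step 1 (load(p4,t1,portB)): drop {in(p4,t1)}, keep {in(p2,t3), truck_at(t1,portB), truck_at(t3,gate)}, require {pkg_at(p4,portB), truck_at(t1,portB)}
    → {in(p2,t3), pkg_at(p4,portB), truck_at(t1,portB), truck_at(t3,gate)}

== RESULT ==
["in(p2,t3)", "pkg_at(p4,portB)", "truck_at(t1,portB)", "truck_at(t3,gate)"]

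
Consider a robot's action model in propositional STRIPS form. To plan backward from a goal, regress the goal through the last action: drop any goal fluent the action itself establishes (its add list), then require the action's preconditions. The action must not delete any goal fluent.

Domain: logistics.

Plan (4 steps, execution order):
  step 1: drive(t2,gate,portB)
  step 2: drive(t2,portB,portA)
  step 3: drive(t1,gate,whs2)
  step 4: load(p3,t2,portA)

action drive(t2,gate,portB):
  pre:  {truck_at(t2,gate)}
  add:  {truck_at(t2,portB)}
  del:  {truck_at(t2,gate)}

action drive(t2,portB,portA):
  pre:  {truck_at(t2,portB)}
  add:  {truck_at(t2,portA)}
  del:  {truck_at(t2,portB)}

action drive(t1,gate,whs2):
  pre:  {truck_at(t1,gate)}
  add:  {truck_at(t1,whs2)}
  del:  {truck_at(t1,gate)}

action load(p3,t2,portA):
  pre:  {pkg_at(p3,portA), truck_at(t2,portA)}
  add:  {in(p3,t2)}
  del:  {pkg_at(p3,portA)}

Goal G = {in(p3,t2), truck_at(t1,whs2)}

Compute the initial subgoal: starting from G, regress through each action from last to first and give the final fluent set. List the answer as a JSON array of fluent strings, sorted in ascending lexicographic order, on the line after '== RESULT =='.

Work backward from the goal:
  through step 4 (load(p3,t2,portA)): drop {in(p3,t2)}, keep {truck_at(t1,whs2)}, require {pkg_at(p3,portA), truck_at(t2,portA)}
    → {pkg_at(p3,portA), truck_at(t1,whs2), truck_at(t2,portA)}
  through step 3 (drive(t1,gate,whs2)): drop {truck_at(t1,whs2)}, keep {pkg_at(p3,portA), truck_at(t2,portA)}, require {truck_at(t1,gate)}
    → {pkg_at(p3,portA), truck_at(t1,gate), truck_at(t2,portA)}
  through step 2 (drive(t2,portB,portA)): drop {truck_at(t2,portA)}, keep {pkg_at(p3,portA), truck_at(t1,gate)}, require {truck_at(t2,portB)}
    → {pkg_at(p3,portA), truck_at(t1,gate), truck_at(t2,portB)}
  through step 1 (drive(t2,gate,portB)): drop {truck_at(t2,portB)}, keep {pkg_at(p3,portA), truck_at(t1,gate)}, require {truck_at(t2,gate)}
    → {pkg_at(p3,portA), truck_at(t1,gate), truck_at(t2,gate)}

== RESULT ==
["pkg_at(p3,portA)", "truck_at(t1,gate)", "truck_at(t2,gate)"]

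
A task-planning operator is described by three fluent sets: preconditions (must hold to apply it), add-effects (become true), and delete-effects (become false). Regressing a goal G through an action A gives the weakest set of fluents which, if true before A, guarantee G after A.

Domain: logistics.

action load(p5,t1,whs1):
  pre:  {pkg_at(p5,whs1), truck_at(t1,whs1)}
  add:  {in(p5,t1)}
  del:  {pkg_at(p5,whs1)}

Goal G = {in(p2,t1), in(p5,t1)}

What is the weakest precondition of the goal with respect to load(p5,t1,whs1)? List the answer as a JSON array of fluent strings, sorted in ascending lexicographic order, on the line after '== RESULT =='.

Compute (G \ add) ∪ pre:
  G ∩ del = {}  (empty — regression defined)
  G \ add = {in(p2,t1), in(p5,t1)} \ {in(p5,t1)} = {in(p2,t1)}
  ∪ pre   = {in(p2,t1)} ∪ {pkg_at(p5,whs1), truck_at(t1,whs1)}
          = {in(p2,t1), pkg_at(p5,whs1), truck_at(t1,whs1)}

== RESULT ==
["in(p2,t1)", "pkg_at(p5,whs1)", "truck_at(t1,whs1)"]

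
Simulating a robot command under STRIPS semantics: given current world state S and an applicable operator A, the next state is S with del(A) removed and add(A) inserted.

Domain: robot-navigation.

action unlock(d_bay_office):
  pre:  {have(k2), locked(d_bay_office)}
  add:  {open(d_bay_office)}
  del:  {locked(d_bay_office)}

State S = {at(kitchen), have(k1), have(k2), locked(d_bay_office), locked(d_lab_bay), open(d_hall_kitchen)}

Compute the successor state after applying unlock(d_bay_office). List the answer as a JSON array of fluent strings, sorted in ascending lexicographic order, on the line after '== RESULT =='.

Progress:
  pre ⊆ S: {have(k2), locked(d_bay_office)} ⊆ S  — applicable
  S \ del = {at(kitchen), have(k1), have(k2), locked(d_lab_bay), open(d_hall_kitchen)}
  ∪ add   = {at(kitchen), have(k1), have(k2), locked(d_lab_bay), open(d_bay_office), open(d_hall_kitchen)}

== RESULT ==
["at(kitchen)", "have(k1)", "have(k2)", "locked(d_lab_bay)", "open(d_bay_office)", "open(d_hall_kitchen)"]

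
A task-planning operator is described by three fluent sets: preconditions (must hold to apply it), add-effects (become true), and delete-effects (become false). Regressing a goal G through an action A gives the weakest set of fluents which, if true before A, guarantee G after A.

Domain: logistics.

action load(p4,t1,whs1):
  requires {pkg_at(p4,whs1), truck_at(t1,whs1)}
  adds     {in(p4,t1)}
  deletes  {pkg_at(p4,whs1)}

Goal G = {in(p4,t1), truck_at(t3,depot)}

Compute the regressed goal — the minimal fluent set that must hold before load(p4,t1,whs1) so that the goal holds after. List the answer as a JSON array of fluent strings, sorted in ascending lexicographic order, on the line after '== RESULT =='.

Regress:
  G ∩ del = {}  (empty — regression defined)
  G \ add = {in(p4,t1), truck_at(t3,depot)} \ {in(p4,t1)} = {truck_at(t3,depot)}
  ∪ pre   = {truck_at(t3,depot)} ∪ {pkg_at(p4,whs1), truck_at(t1,whs1)}
          = {pkg_at(p4,whs1), truck_at(t1,whs1), truck_at(t3,depot)}

== RESULT ==
["pkg_at(p4,whs1)", "truck_at(t1,whs1)", "truck_at(t3,depot)"]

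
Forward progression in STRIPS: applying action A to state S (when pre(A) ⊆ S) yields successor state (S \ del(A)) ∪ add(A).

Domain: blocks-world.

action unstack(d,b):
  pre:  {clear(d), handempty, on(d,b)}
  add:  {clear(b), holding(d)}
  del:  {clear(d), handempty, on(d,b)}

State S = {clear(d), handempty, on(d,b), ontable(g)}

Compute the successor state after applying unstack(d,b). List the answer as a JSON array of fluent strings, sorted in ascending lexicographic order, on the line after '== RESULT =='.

Progress:
  pre ⊆ S: {clear(d), handempty, on(d,b)} ⊆ S  — applicable
  S \ del = {ontable(g)}
  ∪ add   = {clear(b), holding(d), ontable(g)}

== RESULT ==
["clear(b)", "holding(d)", "ontable(g)"]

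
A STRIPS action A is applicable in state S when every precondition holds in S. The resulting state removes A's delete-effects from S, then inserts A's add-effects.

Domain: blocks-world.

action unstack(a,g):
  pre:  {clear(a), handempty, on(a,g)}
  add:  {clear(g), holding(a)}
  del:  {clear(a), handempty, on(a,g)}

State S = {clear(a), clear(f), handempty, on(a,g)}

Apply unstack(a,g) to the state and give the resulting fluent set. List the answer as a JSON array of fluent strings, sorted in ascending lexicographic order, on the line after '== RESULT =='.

Progress:
  pre ⊆ S: {clear(a), handempty, on(a,g)} ⊆ S  — applicable
  S \ del = {clear(f)}
  ∪ add   = {clear(f), clear(g), holding(a)}

== RESULT ==
["clear(f)", "clear(g)", "holding(a)"]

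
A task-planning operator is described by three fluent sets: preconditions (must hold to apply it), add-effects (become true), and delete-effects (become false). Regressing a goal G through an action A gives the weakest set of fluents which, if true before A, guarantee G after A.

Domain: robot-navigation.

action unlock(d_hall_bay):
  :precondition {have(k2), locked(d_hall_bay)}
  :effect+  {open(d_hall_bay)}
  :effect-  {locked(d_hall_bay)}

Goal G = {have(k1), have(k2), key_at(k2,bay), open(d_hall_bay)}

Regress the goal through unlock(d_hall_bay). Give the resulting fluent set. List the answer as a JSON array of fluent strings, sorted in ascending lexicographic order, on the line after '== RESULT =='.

Regress:
  G ∩ del = {}  (empty — regression defined)
  G \ add = {have(k1), have(k2), key_at(k2,bay), open(d_hall_bay)} \ {open(d_hall_bay)} = {have(k1), have(k2), key_at(k2,bay)}
  ∪ pre   = {have(k1), have(k2), key_at(k2,bay)} ∪ {have(k2), locked(d_hall_bay)}
          = {have(k1), have(k2), key_at(k2,bay), locked(d_hall_bay)}

== RESULT ==
["have(k1)", "have(k2)", "key_at(k2,bay)", "locked(d_hall_bay)"]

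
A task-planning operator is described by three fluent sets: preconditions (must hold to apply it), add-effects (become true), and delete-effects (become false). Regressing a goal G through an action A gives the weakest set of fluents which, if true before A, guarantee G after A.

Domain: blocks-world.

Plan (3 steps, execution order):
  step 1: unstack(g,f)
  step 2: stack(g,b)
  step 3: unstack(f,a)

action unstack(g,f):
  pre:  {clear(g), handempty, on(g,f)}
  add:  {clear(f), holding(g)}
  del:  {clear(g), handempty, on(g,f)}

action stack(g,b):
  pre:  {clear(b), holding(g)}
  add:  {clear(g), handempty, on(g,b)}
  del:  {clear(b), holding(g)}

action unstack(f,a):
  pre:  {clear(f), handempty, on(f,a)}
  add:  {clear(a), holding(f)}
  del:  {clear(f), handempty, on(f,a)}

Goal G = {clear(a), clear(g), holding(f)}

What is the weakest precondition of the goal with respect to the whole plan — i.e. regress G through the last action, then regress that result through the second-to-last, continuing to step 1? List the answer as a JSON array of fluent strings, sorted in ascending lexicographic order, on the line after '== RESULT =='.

Work backward from the goal:
  through step 3 (unstack(f,a)): drop {clear(a), holding(f)}, keep {clear(g)}, require {clear(f), handempty, on(f,a)}
    → {clear(f), clear(g), handempty, on(f,a)}
  through step 2 (stack(g,b)): drop {clear(g), handempty}, keep {clear(f), on(f,a)}, require {clear(b), holding(g)}
    → {clear(b), clear(f), holding(g), on(f,a)}
  through step 1 (unstack(g,f)): drop {clear(f), holding(g)}, keep {clear(b), on(f,a)}, require {clear(g), handempty, on(g,f)}
    → {clear(b), clear(g), handempty, on(f,a), on(g,f)}

== RESULT ==
["clear(b)", "clear(g)", "handempty", "on(f,a)", "on(g,f)"]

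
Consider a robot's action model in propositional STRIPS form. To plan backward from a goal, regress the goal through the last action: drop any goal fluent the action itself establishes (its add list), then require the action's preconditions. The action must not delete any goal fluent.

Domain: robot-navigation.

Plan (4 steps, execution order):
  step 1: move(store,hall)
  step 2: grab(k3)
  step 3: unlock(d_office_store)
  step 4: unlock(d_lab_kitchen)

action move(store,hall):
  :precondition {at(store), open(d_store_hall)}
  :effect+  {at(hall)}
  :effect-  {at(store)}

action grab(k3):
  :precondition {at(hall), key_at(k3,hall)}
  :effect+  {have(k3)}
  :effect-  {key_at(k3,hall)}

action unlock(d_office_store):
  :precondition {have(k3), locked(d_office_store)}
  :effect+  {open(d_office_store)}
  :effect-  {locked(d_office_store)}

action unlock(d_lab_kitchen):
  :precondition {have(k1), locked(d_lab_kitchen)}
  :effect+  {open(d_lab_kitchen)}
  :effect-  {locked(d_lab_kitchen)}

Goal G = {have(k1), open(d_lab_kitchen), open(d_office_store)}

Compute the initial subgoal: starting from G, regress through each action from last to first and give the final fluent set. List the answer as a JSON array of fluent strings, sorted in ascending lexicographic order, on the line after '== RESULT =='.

Work backward from the goal:
  through step 4 (unlock(d_lab_kitchen)): drop {open(d_lab_kitchen)}, keep {have(k1), open(d_office_store)}, require {have(k1), locked(d_lab_kitchen)}
    → {have(k1), locked(d_lab_kitchen), open(d_office_store)}
  through step 3 (unlock(d_office_store)): drop {open(d_office_store)}, keep {have(k1), locked(d_lab_kitchen)}, require {have(k3), locked(d_office_store)}
    → {have(k1), have(k3), locked(d_lab_kitchen), locked(d_office_store)}
  through step 2 (grab(k3)): drop {have(k3)}, keep {have(k1), locked(d_lab_kitchen), locked(d_office_store)}, require {at(hall), key_at(k3,hall)}
    → {at(hall), have(k1), key_at(k3,hall), locked(d_lab_kitchen), locked(d_office_store)}
  through step 1 (move(store,hall)): drop {at(hall)}, keep {have(k1), key_at(k3,hall), locked(d_lab_kitchen), locked(d_office_store)}, require {at(store), open(d_store_hall)}
    → {at(store), have(k1), key_at(k3,hall), locked(d_lab_kitchen), locked(d_office_store), open(d_store_hall)}

== RESULT ==
["at(store)", "have(k1)", "key_at(k3,hall)", "locked(d_lab_kitchen)", "locked(d_office_store)", "open(d_store_hall)"]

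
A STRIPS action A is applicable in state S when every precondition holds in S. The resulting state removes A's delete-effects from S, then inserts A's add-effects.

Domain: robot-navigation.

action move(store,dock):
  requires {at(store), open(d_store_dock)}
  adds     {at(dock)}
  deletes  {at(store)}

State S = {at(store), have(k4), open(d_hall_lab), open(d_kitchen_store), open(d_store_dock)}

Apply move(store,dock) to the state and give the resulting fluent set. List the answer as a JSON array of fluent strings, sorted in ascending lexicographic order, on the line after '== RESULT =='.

Progress:
  pre ⊆ S: {at(store), open(d_store_dock)} ⊆ S  — applicable
  S \ del = {have(k4), open(d_hall_lab), open(d_kitchen_store), open(d_store_dock)}
  ∪ add   = {at(dock), have(k4), open(d_hall_lab), open(d_kitchen_store), open(d_store_dock)}

== RESULT ==
["at(dock)", "have(k4)", "open(d_hall_lab)", "open(d_kitchen_store)", "open(d_store_dock)"]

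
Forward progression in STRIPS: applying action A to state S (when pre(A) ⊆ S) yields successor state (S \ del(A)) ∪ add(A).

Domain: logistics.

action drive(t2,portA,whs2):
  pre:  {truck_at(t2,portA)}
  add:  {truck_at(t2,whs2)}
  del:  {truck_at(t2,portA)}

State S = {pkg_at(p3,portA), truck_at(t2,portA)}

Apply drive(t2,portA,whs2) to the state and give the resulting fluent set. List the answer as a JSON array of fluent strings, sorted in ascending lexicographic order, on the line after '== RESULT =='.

Compute (S \ del) ∪ add:
  pre ⊆ S: {truck_at(t2,portA)} ⊆ S  — applicable
  S \ del = {pkg_at(p3,portA)}
  ∪ add   = {pkg_at(p3,portA), truck_at(t2,whs2)}

== RESULT ==
["pkg_at(p3,portA)", "truck_at(t2,whs2)"]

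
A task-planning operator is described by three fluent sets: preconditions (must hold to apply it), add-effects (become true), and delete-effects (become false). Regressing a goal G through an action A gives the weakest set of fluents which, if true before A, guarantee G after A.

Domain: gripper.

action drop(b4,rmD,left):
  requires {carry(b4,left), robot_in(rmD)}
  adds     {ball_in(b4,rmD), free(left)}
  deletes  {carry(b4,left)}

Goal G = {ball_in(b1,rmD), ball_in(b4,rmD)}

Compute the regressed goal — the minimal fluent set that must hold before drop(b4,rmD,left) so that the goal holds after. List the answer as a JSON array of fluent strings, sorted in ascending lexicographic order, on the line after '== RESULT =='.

Compute (G \ add) ∪ pre:
  G ∩ del = {}  (empty — regression defined)
  G \ add = {ball_in(b1,rmD), ball_in(b4,rmD)} \ {ball_in(b4,rmD), free(left)} = {ball_in(b1,rmD)}
  ∪ pre   = {ball_in(b1,rmD)} ∪ {carry(b4,left), robot_in(rmD)}
          = {ball_in(b1,rmD), carry(b4,left), robot_in(rmD)}

== RESULT ==
["ball_in(b1,rmD)", "carry(b4,left)", "robot_in(rmD)"]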